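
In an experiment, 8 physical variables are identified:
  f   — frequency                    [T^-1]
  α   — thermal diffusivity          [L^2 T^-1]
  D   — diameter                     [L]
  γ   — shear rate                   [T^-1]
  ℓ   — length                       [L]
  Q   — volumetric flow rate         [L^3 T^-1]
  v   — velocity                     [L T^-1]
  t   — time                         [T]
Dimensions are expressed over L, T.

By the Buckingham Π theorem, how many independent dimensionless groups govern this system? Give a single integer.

Dimensional matrix (L×T by f×α×D×γ×ℓ×Q×v×t):
  L: [ 0  2  1  0  1  3  1  0]
  T: [-1 -1  0 -1  0 -1 -1  1]
Echelon form has 2 nonzero rows (pivots: f,α)
n=8, r=2 ⇒ 6 dimensionless groups

6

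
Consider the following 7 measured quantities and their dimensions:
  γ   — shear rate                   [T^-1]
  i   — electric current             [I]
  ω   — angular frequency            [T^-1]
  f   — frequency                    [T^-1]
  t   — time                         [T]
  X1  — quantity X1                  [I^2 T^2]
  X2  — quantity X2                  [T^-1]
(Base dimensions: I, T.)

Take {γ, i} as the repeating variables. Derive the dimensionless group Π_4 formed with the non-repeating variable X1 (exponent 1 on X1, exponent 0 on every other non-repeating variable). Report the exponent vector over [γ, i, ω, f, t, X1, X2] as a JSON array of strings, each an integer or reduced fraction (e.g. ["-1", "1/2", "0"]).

["2", "-2", "0", "0", "0", "1", "0"]

Exponent matrix [I,T] × [γ,i,ω,f,t,X1,X2]:
  I: [ 0  1  0  0  0  2  0]
  T: [-1  0 -1 -1  1  2 -1]
Echelon form has 2 nonzero rows (pivots: γ,i)
Repeat: γ,i; free: ω,f,t,X1,X2
RREF:
  r0: [   1    0    1    1   -1   -2    1]
  r1: [   0    1    0    0    0    2    0]
Fix exponent of X1 at 1, ω at 0, f at 0, t at 0, X2 at 0; solve each RREF row for its pivot's exponent:
  r0: exp(γ) + (-2)·1 = 0 ⇒ exp(γ) = 2
  r1: exp(i) + (2)·1 = 0 ⇒ exp(i) = -2
Π_4 = γ^2 · i^-2 · X1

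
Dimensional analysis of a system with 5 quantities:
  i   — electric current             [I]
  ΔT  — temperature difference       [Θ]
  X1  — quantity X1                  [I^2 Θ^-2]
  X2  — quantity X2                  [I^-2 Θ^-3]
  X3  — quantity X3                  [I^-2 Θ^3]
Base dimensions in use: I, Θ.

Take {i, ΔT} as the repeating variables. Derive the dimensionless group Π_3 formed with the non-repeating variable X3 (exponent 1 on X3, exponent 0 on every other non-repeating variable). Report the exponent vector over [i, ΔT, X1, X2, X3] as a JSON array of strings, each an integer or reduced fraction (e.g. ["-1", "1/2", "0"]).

Exponent matrix [I,Θ] × [i,ΔT,X1,X2,X3]:
  I: [ 1  0  2 -2 -2]
  Θ: [ 0  1 -2 -3  3]
RREF → pivots at {i,ΔT} ⇒ r = 2
Pivot set = {i,ΔT}, free = {X1,X2,X3}
RREF:
  r0: [   1    0    2   -2   -2]
  r1: [   0    1   -2   -3    3]
Fix exponent of X3 at 1, X1 at 0, X2 at 0; solve each RREF row for its pivot's exponent:
  r0: exp(i) + (-2)·1 = 0 ⇒ exp(i) = 2
  r1: exp(ΔT) + (3)·1 = 0 ⇒ exp(ΔT) = -3
Π_3 = i^2 · ΔT^-3 · X3

["2", "-3", "0", "0", "1"]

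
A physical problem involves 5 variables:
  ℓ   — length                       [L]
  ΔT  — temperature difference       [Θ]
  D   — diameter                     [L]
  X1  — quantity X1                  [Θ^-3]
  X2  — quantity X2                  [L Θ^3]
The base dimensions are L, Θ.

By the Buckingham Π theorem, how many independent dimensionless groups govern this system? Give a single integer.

Write exponents as rows L,Θ / cols ℓ,ΔT,D,X1,X2:
  L: [ 1  0  1  0  1]
  Θ: [ 0  1  0 -3  3]
Row reduction gives pivot columns ℓ,ΔT; rank = 2
Π count = n − r = 5 − 2 = 3

3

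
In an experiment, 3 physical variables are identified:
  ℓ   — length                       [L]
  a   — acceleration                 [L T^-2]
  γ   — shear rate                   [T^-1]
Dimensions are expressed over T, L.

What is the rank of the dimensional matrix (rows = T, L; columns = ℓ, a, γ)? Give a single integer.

2

Write exponents as rows T,L / cols ℓ,a,γ:
  T: [ 0 -2 -1]
  L: [ 1  1  0]
RREF → pivots at {ℓ,a} ⇒ r = 2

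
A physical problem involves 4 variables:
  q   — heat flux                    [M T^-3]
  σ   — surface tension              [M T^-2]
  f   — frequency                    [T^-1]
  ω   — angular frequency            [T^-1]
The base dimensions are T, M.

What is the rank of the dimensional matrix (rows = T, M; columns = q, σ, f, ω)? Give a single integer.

Exponent matrix [T,M] × [q,σ,f,ω]:
  T: [-3 -2 -1 -1]
  M: [ 1  1  0  0]
RREF → pivots at {q,σ} ⇒ r = 2

2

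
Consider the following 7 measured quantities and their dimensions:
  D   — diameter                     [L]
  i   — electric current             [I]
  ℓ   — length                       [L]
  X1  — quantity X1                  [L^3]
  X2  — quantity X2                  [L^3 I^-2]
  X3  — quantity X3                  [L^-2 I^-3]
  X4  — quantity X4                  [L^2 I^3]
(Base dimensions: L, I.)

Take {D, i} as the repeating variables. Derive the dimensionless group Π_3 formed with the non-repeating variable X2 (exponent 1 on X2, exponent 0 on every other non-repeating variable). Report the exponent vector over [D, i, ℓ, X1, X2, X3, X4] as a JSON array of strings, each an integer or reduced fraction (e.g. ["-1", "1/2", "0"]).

["-3", "2", "0", "0", "1", "0", "0"]

Exponent matrix [L,I] × [D,i,ℓ,X1,X2,X3,X4]:
  L: [ 1  0  1  3  3 -2  2]
  I: [ 0  1  0  0 -2 -3  3]
Echelon form has 2 nonzero rows (pivots: D,i)
Pivot set = {D,i}, free = {ℓ,X1,X2,X3,X4}
RREF:
  r0: [   1    0    1    3    3   -2    2]
  r1: [   0    1    0    0   -2   -3    3]
Fix exponent of X2 at 1, ℓ at 0, X1 at 0, X3 at 0, X4 at 0; solve each RREF row for its pivot's exponent:
  r0: exp(D) + (3)·1 = 0 ⇒ exp(D) = -3
  r1: exp(i) + (-2)·1 = 0 ⇒ exp(i) = 2
Π_3 = D^-3 · i^2 · X2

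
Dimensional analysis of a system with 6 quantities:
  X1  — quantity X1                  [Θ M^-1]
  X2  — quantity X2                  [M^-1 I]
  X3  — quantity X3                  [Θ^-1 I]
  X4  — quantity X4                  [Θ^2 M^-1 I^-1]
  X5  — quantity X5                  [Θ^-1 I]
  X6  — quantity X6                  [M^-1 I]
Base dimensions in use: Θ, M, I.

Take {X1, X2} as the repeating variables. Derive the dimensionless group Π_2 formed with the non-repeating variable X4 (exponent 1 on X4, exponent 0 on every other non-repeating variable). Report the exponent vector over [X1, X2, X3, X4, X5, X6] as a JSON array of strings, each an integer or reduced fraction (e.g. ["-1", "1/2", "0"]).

["-2", "1", "0", "1", "0", "0"]

Dimensional matrix (Θ×M×I by X1×X2×X3×X4×X5×X6):
  Θ: [ 1  0 -1  2 -1  0]
  M: [-1 -1  0 -1  0 -1]
  I: [ 0  1  1 -1  1  1]
Row reduction gives pivot columns X1,X2; rank = 2
Repeat: X1,X2; free: X3,X4,X5,X6
RREF:
  r0: [   1    0   -1    2   -1    0]
  r1: [   0    1    1   -1    1    1]
  r2: [   0    0    0    0    0    0]
Fix exponent of X4 at 1, X3 at 0, X5 at 0, X6 at 0; solve each RREF row for its pivot's exponent:
  r0: exp(X1) + (2)·1 = 0 ⇒ exp(X1) = -2
  r1: exp(X2) + (-1)·1 = 0 ⇒ exp(X2) = 1
Π_2 = X1^-2 · X2 · X4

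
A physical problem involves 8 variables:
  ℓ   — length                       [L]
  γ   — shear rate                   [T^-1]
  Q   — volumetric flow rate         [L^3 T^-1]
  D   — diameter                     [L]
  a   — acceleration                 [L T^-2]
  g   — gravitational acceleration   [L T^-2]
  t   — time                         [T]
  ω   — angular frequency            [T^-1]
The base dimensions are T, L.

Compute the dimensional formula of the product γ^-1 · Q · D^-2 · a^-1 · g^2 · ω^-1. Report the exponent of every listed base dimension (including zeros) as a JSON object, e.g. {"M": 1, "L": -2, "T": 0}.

Exponent matrix [T,L] × [ℓ,γ,Q,D,a,g,t,ω]:
  T: [ 0 -1 -1  0 -2 -2  1 -1]
  L: [ 1  0  3  1  1  1  0  0]
  [T]: (-1)·-1+(1)·-1+(-2)·0+(-1)·-2+(2)·-2+(-1)·-1 = -1
  [L]: (-1)·0+(1)·3+(-2)·1+(-1)·1+(2)·1+(-1)·0 = 2
⇒ T^-1 L^2

{"T": -1, "L": 2}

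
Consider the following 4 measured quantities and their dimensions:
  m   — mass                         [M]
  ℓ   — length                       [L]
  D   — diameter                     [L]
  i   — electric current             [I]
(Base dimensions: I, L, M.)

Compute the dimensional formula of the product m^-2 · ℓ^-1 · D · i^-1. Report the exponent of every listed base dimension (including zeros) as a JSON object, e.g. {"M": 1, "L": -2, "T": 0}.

{"I": -1, "L": 0, "M": -2}

Write exponents as rows I,L,M / cols m,ℓ,D,i:
  I: [ 0  0  0  1]
  L: [ 0  1  1  0]
  M: [ 1  0  0  0]
  [I]: (-2)·0+(-1)·0+(1)·0+(-1)·1 = -1
  [L]: (-2)·0+(-1)·1+(1)·1+(-1)·0 = 0
  [M]: (-2)·1+(-1)·0+(1)·0+(-1)·0 = -2
⇒ I^-1 M^-2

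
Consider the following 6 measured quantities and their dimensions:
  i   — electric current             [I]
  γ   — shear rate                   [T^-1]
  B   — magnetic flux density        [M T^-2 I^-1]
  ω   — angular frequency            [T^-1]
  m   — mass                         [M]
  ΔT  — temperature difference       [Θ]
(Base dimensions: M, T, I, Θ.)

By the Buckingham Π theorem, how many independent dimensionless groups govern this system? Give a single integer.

2

Exponent matrix [M,T,I,Θ] × [i,γ,B,ω,m,ΔT]:
  M: [ 0  0  1  0  1  0]
  T: [ 0 -1 -2 -1  0  0]
  I: [ 1  0 -1  0  0  0]
  Θ: [ 0  0  0  0  0  1]
Echelon form has 4 nonzero rows (pivots: i,γ,B,ΔT)
Π count = n − r = 6 − 4 = 2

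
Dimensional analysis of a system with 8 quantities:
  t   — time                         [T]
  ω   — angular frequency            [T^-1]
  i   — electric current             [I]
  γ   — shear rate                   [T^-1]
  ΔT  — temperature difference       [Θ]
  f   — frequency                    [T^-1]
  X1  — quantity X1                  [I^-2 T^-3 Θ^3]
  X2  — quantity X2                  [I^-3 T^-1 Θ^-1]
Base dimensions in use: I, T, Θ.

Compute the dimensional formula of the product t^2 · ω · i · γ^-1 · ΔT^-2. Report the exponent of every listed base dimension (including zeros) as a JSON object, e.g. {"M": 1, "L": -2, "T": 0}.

Write exponents as rows I,T,Θ / cols t,ω,i,γ,ΔT,f,X1,X2:
  I: [ 0  0  1  0  0  0 -2 -3]
  T: [ 1 -1  0 -1  0 -1 -3 -1]
  Θ: [ 0  0  0  0  1  0  3 -1]
  [I]: (2)·0+(1)·0+(1)·1+(-1)·0+(-2)·0 = 1
  [T]: (2)·1+(1)·-1+(1)·0+(-1)·-1+(-2)·0 = 2
  [Θ]: (2)·0+(1)·0+(1)·0+(-1)·0+(-2)·1 = -2
⇒ I T^2 Θ^-2

{"I": 1, "T": 2, "Θ": -2}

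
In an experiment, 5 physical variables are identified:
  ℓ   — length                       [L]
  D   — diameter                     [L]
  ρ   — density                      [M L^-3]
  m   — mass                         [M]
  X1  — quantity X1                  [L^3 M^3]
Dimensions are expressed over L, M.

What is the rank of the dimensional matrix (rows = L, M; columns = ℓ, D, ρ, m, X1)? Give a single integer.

2

Exponent matrix [L,M] × [ℓ,D,ρ,m,X1]:
  L: [ 1  1 -3  0  3]
  M: [ 0  0  1  1  3]
RREF → pivots at {ℓ,ρ} ⇒ r = 2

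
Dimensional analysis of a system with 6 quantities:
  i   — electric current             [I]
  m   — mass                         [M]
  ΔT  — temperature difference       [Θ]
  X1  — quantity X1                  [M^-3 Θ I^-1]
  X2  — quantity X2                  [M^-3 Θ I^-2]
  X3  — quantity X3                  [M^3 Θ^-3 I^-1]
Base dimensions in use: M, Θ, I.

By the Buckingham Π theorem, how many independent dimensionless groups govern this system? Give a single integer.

3

Write exponents as rows M,Θ,I / cols i,m,ΔT,X1,X2,X3:
  M: [ 0  1  0 -3 -3  3]
  Θ: [ 0  0  1  1  1 -3]
  I: [ 1  0  0 -1 -2 -1]
Row reduction gives pivot columns i,m,ΔT; rank = 3
6 vars − rank 3 = 3 Π groups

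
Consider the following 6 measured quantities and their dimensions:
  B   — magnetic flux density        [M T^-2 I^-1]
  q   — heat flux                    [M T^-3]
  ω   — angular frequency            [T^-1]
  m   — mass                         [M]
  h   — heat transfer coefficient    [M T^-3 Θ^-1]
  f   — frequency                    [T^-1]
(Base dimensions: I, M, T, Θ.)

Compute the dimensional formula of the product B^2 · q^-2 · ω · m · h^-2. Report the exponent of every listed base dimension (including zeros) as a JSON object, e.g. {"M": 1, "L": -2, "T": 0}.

{"I": -2, "M": -1, "T": 7, "Θ": 2}

Dimensional matrix (I×M×T×Θ by B×q×ω×m×h×f):
  I: [-1  0  0  0  0  0]
  M: [ 1  1  0  1  1  0]
  T: [-2 -3 -1  0 -3 -1]
  Θ: [ 0  0  0  0 -1  0]
  [I]: (2)·-1+(-2)·0+(1)·0+(1)·0+(-2)·0 = -2
  [M]: (2)·1+(-2)·1+(1)·0+(1)·1+(-2)·1 = -1
  [T]: (2)·-2+(-2)·-3+(1)·-1+(1)·0+(-2)·-3 = 7
  [Θ]: (2)·0+(-2)·0+(1)·0+(1)·0+(-2)·-1 = 2
⇒ I^-2 M^-1 T^7 Θ^2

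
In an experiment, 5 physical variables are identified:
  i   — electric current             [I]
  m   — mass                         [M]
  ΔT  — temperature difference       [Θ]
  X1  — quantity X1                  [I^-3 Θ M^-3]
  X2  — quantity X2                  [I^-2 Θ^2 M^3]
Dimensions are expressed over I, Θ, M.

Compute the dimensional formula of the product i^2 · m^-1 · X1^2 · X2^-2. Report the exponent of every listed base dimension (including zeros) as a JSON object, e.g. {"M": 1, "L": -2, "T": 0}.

{"I": 0, "Θ": -2, "M": -13}

Exponent matrix [I,Θ,M] × [i,m,ΔT,X1,X2]:
  I: [ 1  0  0 -3 -2]
  Θ: [ 0  0  1  1  2]
  M: [ 0  1  0 -3  3]
  [I]: (2)·1+(-1)·0+(2)·-3+(-2)·-2 = 0
  [Θ]: (2)·0+(-1)·0+(2)·1+(-2)·2 = -2
  [M]: (2)·0+(-1)·1+(2)·-3+(-2)·3 = -13
⇒ Θ^-2 M^-13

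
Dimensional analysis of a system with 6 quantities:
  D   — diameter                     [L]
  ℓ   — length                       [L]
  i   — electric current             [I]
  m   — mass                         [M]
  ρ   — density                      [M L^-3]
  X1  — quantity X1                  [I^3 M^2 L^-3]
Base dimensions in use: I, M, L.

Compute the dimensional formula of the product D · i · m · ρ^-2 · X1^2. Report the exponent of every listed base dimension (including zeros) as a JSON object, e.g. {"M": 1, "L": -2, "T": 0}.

{"I": 7, "M": 3, "L": 1}

Write exponents as rows I,M,L / cols D,ℓ,i,m,ρ,X1:
  I: [ 0  0  1  0  0  3]
  M: [ 0  0  0  1  1  2]
  L: [ 1  1  0  0 -3 -3]
  [I]: (1)·0+(1)·1+(1)·0+(-2)·0+(2)·3 = 7
  [M]: (1)·0+(1)·0+(1)·1+(-2)·1+(2)·2 = 3
  [L]: (1)·1+(1)·0+(1)·0+(-2)·-3+(2)·-3 = 1
⇒ I^7 M^3 L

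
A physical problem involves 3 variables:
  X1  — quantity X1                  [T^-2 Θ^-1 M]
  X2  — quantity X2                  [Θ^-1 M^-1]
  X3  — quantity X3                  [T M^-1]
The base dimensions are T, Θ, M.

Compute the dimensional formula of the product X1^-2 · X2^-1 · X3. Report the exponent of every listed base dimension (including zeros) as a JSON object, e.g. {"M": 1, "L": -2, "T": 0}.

{"T": 5, "Θ": 3, "M": -2}

Exponent matrix [T,Θ,M] × [X1,X2,X3]:
  T: [-2  0  1]
  Θ: [-1 -1  0]
  M: [ 1 -1 -1]
  [T]: (-2)·-2+(-1)·0+(1)·1 = 5
  [Θ]: (-2)·-1+(-1)·-1+(1)·0 = 3
  [M]: (-2)·1+(-1)·-1+(1)·-1 = -2
⇒ T^5 Θ^3 M^-2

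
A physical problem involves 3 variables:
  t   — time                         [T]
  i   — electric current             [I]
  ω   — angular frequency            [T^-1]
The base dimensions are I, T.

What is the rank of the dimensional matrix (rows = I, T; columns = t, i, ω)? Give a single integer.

2

Exponent matrix [I,T] × [t,i,ω]:
  I: [ 0  1  0]
  T: [ 1  0 -1]
RREF → pivots at {t,i} ⇒ r = 2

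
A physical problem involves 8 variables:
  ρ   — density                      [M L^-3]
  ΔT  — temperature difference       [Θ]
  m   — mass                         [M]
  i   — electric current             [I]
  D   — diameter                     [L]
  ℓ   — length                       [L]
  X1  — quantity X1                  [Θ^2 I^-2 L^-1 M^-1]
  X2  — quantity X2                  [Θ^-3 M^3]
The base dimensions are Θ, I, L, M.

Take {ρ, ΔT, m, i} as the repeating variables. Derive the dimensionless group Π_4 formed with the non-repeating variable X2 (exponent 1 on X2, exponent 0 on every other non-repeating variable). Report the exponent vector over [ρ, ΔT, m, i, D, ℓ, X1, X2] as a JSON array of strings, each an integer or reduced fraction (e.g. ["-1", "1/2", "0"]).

["0", "3", "-3", "0", "0", "0", "0", "1"]

Dimensional matrix (Θ×I×L×M by ρ×ΔT×m×i×D×ℓ×X1×X2):
  Θ: [ 0  1  0  0  0  0  2 -3]
  I: [ 0  0  0  1  0  0 -2  0]
  L: [-3  0  0  0  1  1 -1  0]
  M: [ 1  0  1  0  0  0 -1  3]
Echelon form has 4 nonzero rows (pivots: ρ,ΔT,m,i)
Pivot set = {ρ,ΔT,m,i}, free = {D,ℓ,X1,X2}
RREF:
  r0: [   1    0    0    0 -1/3 -1/3  1/3    0]
  r1: [   0    1    0    0    0    0    2   -3]
  r2: [   0    0    1    0  1/3  1/3 -4/3    3]
  r3: [   0    0    0    1    0    0   -2    0]
Fix exponent of X2 at 1, D at 0, ℓ at 0, X1 at 0; solve each RREF row for its pivot's exponent:
  r0: exp(ρ) + (0)·1 = 0 ⇒ exp(ρ) = 0
  r1: exp(ΔT) + (-3)·1 = 0 ⇒ exp(ΔT) = 3
  r2: exp(m) + (3)·1 = 0 ⇒ exp(m) = -3
  r3: exp(i) + (0)·1 = 0 ⇒ exp(i) = 0
Π_4 = ΔT^3 · m^-3 · X2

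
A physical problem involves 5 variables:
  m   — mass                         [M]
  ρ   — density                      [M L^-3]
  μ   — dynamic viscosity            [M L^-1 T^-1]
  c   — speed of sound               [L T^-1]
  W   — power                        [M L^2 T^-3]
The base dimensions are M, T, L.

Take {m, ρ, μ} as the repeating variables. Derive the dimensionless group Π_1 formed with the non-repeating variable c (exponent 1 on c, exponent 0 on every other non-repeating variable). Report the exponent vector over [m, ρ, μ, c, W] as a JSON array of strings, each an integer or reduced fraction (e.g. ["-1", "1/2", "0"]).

["1/3", "2/3", "-1", "1", "0"]

Exponent matrix [M,T,L] × [m,ρ,μ,c,W]:
  M: [ 1  1  1  0  1]
  T: [ 0  0 -1 -1 -3]
  L: [ 0 -3 -1  1  2]
Echelon form has 3 nonzero rows (pivots: m,ρ,μ)
Pivot set = {m,ρ,μ}, free = {c,W}
RREF:
  r0: [   1    0    0 -1/3 -1/3]
  r1: [   0    1    0 -2/3 -5/3]
  r2: [   0    0    1    1    3]
Fix exponent of c at 1, W at 0; solve each RREF row for its pivot's exponent:
  r0: exp(m) + (-1/3)·1 = 0 ⇒ exp(m) = 1/3
  r1: exp(ρ) + (-2/3)·1 = 0 ⇒ exp(ρ) = 2/3
  r2: exp(μ) + (1)·1 = 0 ⇒ exp(μ) = -1
Π_1 = m^(1/3) · ρ^(2/3) · μ^-1 · c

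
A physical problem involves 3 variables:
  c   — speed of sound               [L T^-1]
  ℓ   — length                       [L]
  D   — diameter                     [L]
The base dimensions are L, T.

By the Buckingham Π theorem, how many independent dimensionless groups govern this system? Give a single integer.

Write exponents as rows L,T / cols c,ℓ,D:
  L: [ 1  1  1]
  T: [-1  0  0]
Row reduction gives pivot columns c,ℓ; rank = 2
Π count = n − r = 3 − 2 = 1

1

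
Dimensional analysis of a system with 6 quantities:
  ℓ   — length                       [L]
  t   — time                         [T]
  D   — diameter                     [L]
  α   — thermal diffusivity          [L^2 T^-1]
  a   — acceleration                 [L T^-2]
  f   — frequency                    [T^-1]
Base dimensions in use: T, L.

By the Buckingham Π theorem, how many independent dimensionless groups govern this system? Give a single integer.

Write exponents as rows T,L / cols ℓ,t,D,α,a,f:
  T: [ 0  1  0 -1 -2 -1]
  L: [ 1  0  1  2  1  0]
Echelon form has 2 nonzero rows (pivots: ℓ,t)
n=6, r=2 ⇒ 4 dimensionless groups

4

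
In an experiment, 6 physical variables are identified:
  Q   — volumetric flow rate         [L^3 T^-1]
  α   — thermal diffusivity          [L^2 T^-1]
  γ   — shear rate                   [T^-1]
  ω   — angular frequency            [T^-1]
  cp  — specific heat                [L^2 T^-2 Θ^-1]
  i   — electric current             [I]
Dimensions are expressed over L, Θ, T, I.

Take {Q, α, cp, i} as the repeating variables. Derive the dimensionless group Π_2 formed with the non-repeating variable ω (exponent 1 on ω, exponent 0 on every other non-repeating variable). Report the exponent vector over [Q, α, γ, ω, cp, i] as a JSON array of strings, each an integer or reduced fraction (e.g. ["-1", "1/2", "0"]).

Write exponents as rows L,Θ,T,I / cols Q,α,γ,ω,cp,i:
  L: [ 3  2  0  0  2  0]
  Θ: [ 0  0  0  0 -1  0]
  T: [-1 -1 -1 -1 -2  0]
  I: [ 0  0  0  0  0  1]
Echelon form has 4 nonzero rows (pivots: Q,α,cp,i)
Repeat: Q,α,cp,i; free: γ,ω
RREF:
  r0: [   1    0   -2   -2    0    0]
  r1: [   0    1    3    3    0    0]
  r2: [   0    0    0    0    1    0]
  r3: [   0    0    0    0    0    1]
Fix exponent of ω at 1, γ at 0; solve each RREF row for its pivot's exponent:
  r0: exp(Q) + (-2)·1 = 0 ⇒ exp(Q) = 2
  r1: exp(α) + (3)·1 = 0 ⇒ exp(α) = -3
  r2: exp(cp) + (0)·1 = 0 ⇒ exp(cp) = 0
  r3: exp(i) + (0)·1 = 0 ⇒ exp(i) = 0
Π_2 = Q^2 · α^-3 · ω

["2", "-3", "0", "1", "0", "0"]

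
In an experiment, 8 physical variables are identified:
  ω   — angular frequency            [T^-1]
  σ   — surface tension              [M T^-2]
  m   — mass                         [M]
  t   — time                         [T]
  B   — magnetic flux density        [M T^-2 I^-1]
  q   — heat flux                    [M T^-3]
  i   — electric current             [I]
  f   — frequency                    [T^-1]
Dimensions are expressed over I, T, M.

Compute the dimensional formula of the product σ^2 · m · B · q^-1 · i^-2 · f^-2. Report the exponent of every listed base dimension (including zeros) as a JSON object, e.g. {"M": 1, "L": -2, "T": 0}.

{"I": -3, "T": -1, "M": 3}

Write exponents as rows I,T,M / cols ω,σ,m,t,B,q,i,f:
  I: [ 0  0  0  0 -1  0  1  0]
  T: [-1 -2  0  1 -2 -3  0 -1]
  M: [ 0  1  1  0  1  1  0  0]
  [I]: (2)·0+(1)·0+(1)·-1+(-1)·0+(-2)·1+(-2)·0 = -3
  [T]: (2)·-2+(1)·0+(1)·-2+(-1)·-3+(-2)·0+(-2)·-1 = -1
  [M]: (2)·1+(1)·1+(1)·1+(-1)·1+(-2)·0+(-2)·0 = 3
⇒ I^-3 T^-1 M^3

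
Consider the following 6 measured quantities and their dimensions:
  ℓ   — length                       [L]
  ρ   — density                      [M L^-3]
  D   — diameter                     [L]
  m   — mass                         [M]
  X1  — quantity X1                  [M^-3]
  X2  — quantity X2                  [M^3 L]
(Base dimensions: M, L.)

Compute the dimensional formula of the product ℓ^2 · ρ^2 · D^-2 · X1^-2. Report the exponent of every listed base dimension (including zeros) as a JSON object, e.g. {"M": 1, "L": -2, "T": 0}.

Write exponents as rows M,L / cols ℓ,ρ,D,m,X1,X2:
  M: [ 0  1  0  1 -3  3]
  L: [ 1 -3  1  0  0  1]
  [M]: (2)·0+(2)·1+(-2)·0+(-2)·-3 = 8
  [L]: (2)·1+(2)·-3+(-2)·1+(-2)·0 = -6
⇒ M^8 L^-6

{"M": 8, "L": -6}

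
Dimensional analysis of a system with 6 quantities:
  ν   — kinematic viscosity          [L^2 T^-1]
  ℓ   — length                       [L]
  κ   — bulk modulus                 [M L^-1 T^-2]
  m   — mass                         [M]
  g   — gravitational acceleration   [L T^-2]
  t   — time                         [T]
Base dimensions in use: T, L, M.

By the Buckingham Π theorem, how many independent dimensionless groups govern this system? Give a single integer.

3

Write exponents as rows T,L,M / cols ν,ℓ,κ,m,g,t:
  T: [-1  0 -2  0 -2  1]
  L: [ 2  1 -1  0  1  0]
  M: [ 0  0  1  1  0  0]
RREF → pivots at {ν,ℓ,κ} ⇒ r = 3
n=6, r=3 ⇒ 3 dimensionless groups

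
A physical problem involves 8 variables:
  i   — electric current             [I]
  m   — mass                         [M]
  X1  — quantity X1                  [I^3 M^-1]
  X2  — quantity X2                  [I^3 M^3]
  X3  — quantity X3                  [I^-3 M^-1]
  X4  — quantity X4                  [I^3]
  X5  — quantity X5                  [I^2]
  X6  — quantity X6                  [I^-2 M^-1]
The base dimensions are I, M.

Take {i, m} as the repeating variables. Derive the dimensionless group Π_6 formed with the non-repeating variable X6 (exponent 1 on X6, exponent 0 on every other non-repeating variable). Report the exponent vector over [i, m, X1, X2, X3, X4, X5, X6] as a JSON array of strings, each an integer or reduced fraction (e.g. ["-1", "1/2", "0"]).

["2", "1", "0", "0", "0", "0", "0", "1"]

Dimensional matrix (I×M by i×m×X1×X2×X3×X4×X5×X6):
  I: [ 1  0  3  3 -3  3  2 -2]
  M: [ 0  1 -1  3 -1  0  0 -1]
RREF → pivots at {i,m} ⇒ r = 2
Repeat: i,m; free: X1,X2,X3,X4,X5,X6
RREF:
  r0: [   1    0    3    3   -3    3    2   -2]
  r1: [   0    1   -1    3   -1    0    0   -1]
Fix exponent of X6 at 1, X1 at 0, X2 at 0, X3 at 0, X4 at 0, X5 at 0; solve each RREF row for its pivot's exponent:
  r0: exp(i) + (-2)·1 = 0 ⇒ exp(i) = 2
  r1: exp(m) + (-1)·1 = 0 ⇒ exp(m) = 1
Π_6 = i^2 · m · X6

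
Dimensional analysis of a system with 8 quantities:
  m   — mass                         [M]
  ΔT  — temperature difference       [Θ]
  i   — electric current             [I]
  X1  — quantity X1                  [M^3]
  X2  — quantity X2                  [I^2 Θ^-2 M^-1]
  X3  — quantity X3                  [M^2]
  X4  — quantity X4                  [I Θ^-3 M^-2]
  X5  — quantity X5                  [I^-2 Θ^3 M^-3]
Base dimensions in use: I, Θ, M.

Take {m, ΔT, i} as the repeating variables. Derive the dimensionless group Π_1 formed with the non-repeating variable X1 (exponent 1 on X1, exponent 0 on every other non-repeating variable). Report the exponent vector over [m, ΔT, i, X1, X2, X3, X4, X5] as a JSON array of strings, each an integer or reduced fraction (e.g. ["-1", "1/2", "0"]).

["-3", "0", "0", "1", "0", "0", "0", "0"]

Write exponents as rows I,Θ,M / cols m,ΔT,i,X1,X2,X3,X4,X5:
  I: [ 0  0  1  0  2  0  1 -2]
  Θ: [ 0  1  0  0 -2  0 -3  3]
  M: [ 1  0  0  3 -1  2 -2 -3]
Echelon form has 3 nonzero rows (pivots: m,ΔT,i)
Pivot set = {m,ΔT,i}, free = {X1,X2,X3,X4,X5}
RREF:
  r0: [   1    0    0    3   -1    2   -2   -3]
  r1: [   0    1    0    0   -2    0   -3    3]
  r2: [   0    0    1    0    2    0    1   -2]
Fix exponent of X1 at 1, X2 at 0, X3 at 0, X4 at 0, X5 at 0; solve each RREF row for its pivot's exponent:
  r0: exp(m) + (3)·1 = 0 ⇒ exp(m) = -3
  r1: exp(ΔT) + (0)·1 = 0 ⇒ exp(ΔT) = 0
  r2: exp(i) + (0)·1 = 0 ⇒ exp(i) = 0
Π_1 = m^-3 · X1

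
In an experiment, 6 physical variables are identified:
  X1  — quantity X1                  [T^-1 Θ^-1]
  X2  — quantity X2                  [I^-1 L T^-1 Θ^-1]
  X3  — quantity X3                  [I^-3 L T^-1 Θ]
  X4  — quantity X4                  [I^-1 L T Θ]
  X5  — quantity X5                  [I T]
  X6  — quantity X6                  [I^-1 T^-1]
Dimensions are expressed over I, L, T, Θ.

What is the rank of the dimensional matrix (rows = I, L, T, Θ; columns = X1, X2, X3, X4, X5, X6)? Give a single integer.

Dimensional matrix (I×L×T×Θ by X1×X2×X3×X4×X5×X6):
  I: [ 0 -1 -3 -1  1 -1]
  L: [ 0  1  1  1  0  0]
  T: [-1 -1 -1  1  1 -1]
  Θ: [-1 -1  1  1  0  0]
Echelon form has 3 nonzero rows (pivots: X1,X2,X3)

3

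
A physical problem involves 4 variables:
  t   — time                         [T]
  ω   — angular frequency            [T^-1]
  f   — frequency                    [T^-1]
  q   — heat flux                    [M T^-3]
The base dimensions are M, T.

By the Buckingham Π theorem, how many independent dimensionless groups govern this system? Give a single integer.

Exponent matrix [M,T] × [t,ω,f,q]:
  M: [ 0  0  0  1]
  T: [ 1 -1 -1 -3]
Row reduction gives pivot columns t,q; rank = 2
Π count = n − r = 4 − 2 = 2

2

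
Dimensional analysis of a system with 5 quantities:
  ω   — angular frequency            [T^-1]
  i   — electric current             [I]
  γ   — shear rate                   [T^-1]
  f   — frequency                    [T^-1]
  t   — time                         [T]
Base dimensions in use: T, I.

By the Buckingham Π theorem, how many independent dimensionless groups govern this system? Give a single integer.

3

Exponent matrix [T,I] × [ω,i,γ,f,t]:
  T: [-1  0 -1 -1  1]
  I: [ 0  1  0  0  0]
Echelon form has 2 nonzero rows (pivots: ω,i)
5 vars − rank 2 = 3 Π groups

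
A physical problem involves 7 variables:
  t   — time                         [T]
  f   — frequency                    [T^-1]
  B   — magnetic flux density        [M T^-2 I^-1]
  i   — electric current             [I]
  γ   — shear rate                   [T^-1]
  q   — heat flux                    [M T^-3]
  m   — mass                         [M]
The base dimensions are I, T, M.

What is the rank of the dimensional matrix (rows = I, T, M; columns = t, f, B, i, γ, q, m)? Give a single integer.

Write exponents as rows I,T,M / cols t,f,B,i,γ,q,m:
  I: [ 0  0 -1  1  0  0  0]
  T: [ 1 -1 -2  0 -1 -3  0]
  M: [ 0  0  1  0  0  1  1]
Row reduction gives pivot columns t,B,i; rank = 3

3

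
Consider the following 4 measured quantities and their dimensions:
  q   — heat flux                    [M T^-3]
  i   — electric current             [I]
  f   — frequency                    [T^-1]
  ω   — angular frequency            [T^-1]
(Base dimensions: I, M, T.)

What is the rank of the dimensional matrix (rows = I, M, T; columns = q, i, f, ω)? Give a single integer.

Exponent matrix [I,M,T] × [q,i,f,ω]:
  I: [ 0  1  0  0]
  M: [ 1  0  0  0]
  T: [-3  0 -1 -1]
Row reduction gives pivot columns q,i,f; rank = 3

3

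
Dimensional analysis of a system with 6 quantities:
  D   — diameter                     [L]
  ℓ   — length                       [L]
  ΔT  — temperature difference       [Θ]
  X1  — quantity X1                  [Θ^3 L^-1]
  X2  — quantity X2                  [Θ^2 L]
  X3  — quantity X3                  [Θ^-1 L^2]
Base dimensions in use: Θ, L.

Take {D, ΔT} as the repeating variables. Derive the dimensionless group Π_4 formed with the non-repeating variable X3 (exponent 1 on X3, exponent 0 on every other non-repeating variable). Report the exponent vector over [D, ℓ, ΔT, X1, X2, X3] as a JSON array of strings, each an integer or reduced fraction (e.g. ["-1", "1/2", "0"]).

Write exponents as rows Θ,L / cols D,ℓ,ΔT,X1,X2,X3:
  Θ: [ 0  0  1  3  2 -1]
  L: [ 1  1  0 -1  1  2]
Row reduction gives pivot columns D,ΔT; rank = 2
Repeat: D,ΔT; free: ℓ,X1,X2,X3
RREF:
  r0: [   1    1    0   -1    1    2]
  r1: [   0    0    1    3    2   -1]
Fix exponent of X3 at 1, ℓ at 0, X1 at 0, X2 at 0; solve each RREF row for its pivot's exponent:
  r0: exp(D) + (2)·1 = 0 ⇒ exp(D) = -2
  r1: exp(ΔT) + (-1)·1 = 0 ⇒ exp(ΔT) = 1
Π_4 = D^-2 · ΔT · X3

["-2", "0", "1", "0", "0", "1"]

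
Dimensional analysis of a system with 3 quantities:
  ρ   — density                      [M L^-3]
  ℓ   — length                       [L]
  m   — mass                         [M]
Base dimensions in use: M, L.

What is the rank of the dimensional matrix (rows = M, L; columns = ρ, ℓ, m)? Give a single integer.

2

Exponent matrix [M,L] × [ρ,ℓ,m]:
  M: [ 1  0  1]
  L: [-3  1  0]
Row reduction gives pivot columns ρ,ℓ; rank = 2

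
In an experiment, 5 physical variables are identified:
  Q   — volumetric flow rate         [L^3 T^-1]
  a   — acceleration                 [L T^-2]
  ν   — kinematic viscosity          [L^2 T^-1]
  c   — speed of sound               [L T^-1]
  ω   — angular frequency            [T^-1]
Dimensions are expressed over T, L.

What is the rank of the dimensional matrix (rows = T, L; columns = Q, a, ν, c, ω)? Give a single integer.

2

Write exponents as rows T,L / cols Q,a,ν,c,ω:
  T: [-1 -2 -1 -1 -1]
  L: [ 3  1  2  1  0]
RREF → pivots at {Q,a} ⇒ r = 2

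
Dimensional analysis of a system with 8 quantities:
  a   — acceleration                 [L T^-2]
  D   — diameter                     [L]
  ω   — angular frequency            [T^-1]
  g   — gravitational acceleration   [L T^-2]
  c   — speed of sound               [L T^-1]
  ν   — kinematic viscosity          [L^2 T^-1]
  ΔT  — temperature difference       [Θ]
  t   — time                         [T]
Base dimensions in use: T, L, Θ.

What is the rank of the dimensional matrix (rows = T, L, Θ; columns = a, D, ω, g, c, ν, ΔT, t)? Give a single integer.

3

Exponent matrix [T,L,Θ] × [a,D,ω,g,c,ν,ΔT,t]:
  T: [-2  0 -1 -2 -1 -1  0  1]
  L: [ 1  1  0  1  1  2  0  0]
  Θ: [ 0  0  0  0  0  0  1  0]
Row reduction gives pivot columns a,D,ΔT; rank = 3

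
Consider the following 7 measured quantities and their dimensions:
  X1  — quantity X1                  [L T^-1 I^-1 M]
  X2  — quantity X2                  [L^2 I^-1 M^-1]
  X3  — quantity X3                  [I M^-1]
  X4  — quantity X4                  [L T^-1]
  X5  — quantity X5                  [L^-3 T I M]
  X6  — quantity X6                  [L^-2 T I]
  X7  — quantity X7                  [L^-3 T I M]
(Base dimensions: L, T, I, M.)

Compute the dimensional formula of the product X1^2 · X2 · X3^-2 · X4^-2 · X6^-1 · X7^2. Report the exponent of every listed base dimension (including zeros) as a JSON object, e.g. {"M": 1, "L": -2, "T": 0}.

Write exponents as rows L,T,I,M / cols X1,X2,X3,X4,X5,X6,X7:
  L: [ 1  2  0  1 -3 -2 -3]
  T: [-1  0  0 -1  1  1  1]
  I: [-1 -1  1  0  1  1  1]
  M: [ 1 -1 -1  0  1  0  1]
  [L]: (2)·1+(1)·2+(-2)·0+(-2)·1+(-1)·-2+(2)·-3 = -2
  [T]: (2)·-1+(1)·0+(-2)·0+(-2)·-1+(-1)·1+(2)·1 = 1
  [I]: (2)·-1+(1)·-1+(-2)·1+(-2)·0+(-1)·1+(2)·1 = -4
  [M]: (2)·1+(1)·-1+(-2)·-1+(-2)·0+(-1)·0+(2)·1 = 5
⇒ L^-2 T I^-4 M^5

{"L": -2, "T": 1, "I": -4, "M": 5}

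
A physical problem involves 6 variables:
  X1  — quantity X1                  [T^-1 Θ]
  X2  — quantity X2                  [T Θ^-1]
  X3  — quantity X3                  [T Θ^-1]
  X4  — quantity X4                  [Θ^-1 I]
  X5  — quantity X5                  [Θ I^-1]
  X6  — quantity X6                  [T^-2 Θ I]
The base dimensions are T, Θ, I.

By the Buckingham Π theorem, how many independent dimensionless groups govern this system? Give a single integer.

4

Exponent matrix [T,Θ,I] × [X1,X2,X3,X4,X5,X6]:
  T: [-1  1  1  0  0 -2]
  Θ: [ 1 -1 -1 -1  1  1]
  I: [ 0  0  0  1 -1  1]
RREF → pivots at {X1,X4} ⇒ r = 2
6 vars − rank 2 = 4 Π groups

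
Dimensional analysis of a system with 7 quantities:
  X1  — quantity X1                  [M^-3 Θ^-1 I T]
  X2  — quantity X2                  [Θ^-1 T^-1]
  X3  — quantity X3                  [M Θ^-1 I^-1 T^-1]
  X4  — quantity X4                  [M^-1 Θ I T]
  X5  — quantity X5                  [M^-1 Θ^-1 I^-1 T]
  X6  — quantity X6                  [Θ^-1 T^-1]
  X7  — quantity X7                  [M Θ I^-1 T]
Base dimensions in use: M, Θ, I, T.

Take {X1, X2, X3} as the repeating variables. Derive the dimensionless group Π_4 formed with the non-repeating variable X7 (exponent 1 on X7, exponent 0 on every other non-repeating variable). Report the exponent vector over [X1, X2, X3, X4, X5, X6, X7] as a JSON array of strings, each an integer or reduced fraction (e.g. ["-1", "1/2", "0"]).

["0", "2", "-1", "0", "0", "0", "1"]

Dimensional matrix (M×Θ×I×T by X1×X2×X3×X4×X5×X6×X7):
  M: [-3  0  1 -1 -1  0  1]
  Θ: [-1 -1 -1  1 -1 -1  1]
  I: [ 1  0 -1  1 -1  0 -1]
  T: [ 1 -1 -1  1  1 -1  1]
RREF → pivots at {X1,X2,X3} ⇒ r = 3
Repeat: X1,X2,X3; free: X4,X5,X6,X7
RREF:
  r0: [   1    0    0    0    1    0    0]
  r1: [   0    1    0    0   -2    1   -2]
  r2: [   0    0    1   -1    2    0    1]
  r3: [   0    0    0    0    0    0    0]
Fix exponent of X7 at 1, X4 at 0, X5 at 0, X6 at 0; solve each RREF row for its pivot's exponent:
  r0: exp(X1) + (0)·1 = 0 ⇒ exp(X1) = 0
  r1: exp(X2) + (-2)·1 = 0 ⇒ exp(X2) = 2
  r2: exp(X3) + (1)·1 = 0 ⇒ exp(X3) = -1
Π_4 = X2^2 · X3^-1 · X7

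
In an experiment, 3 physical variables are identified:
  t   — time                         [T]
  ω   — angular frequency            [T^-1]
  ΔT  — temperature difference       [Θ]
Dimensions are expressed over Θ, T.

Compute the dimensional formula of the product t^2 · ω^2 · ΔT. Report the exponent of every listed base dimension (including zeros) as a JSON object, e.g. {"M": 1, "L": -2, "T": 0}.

Dimensional matrix (Θ×T by t×ω×ΔT):
  Θ: [ 0  0  1]
  T: [ 1 -1  0]
  [Θ]: (2)·0+(2)·0+(1)·1 = 1
  [T]: (2)·1+(2)·-1+(1)·0 = 0
⇒ Θ

{"Θ": 1, "T": 0}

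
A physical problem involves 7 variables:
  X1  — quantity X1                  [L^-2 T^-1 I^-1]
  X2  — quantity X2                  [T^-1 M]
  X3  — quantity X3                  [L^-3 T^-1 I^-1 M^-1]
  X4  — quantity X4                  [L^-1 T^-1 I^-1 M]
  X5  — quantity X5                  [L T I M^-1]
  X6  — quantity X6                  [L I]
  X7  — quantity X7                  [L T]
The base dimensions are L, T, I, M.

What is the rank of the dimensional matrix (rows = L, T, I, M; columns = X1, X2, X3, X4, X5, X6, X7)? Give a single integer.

Exponent matrix [L,T,I,M] × [X1,X2,X3,X4,X5,X6,X7]:
  L: [-2  0 -3 -1  1  1  1]
  T: [-1 -1 -1 -1  1  0  1]
  I: [-1  0 -1 -1  1  1  0]
  M: [ 0  1 -1  1 -1  0  0]
Row reduction gives pivot columns X1,X2,X3; rank = 3

3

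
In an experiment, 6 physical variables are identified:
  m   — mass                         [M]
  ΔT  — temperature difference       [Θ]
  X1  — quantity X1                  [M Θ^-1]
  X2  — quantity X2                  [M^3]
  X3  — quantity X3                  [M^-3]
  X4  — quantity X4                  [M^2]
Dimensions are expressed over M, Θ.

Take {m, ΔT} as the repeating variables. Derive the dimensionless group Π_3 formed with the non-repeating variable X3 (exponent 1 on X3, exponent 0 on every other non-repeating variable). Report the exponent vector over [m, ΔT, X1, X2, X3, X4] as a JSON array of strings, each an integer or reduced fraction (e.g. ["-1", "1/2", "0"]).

["3", "0", "0", "0", "1", "0"]

Dimensional matrix (M×Θ by m×ΔT×X1×X2×X3×X4):
  M: [ 1  0  1  3 -3  2]
  Θ: [ 0  1 -1  0  0  0]
Echelon form has 2 nonzero rows (pivots: m,ΔT)
Pivot set = {m,ΔT}, free = {X1,X2,X3,X4}
RREF:
  r0: [   1    0    1    3   -3    2]
  r1: [   0    1   -1    0    0    0]
Fix exponent of X3 at 1, X1 at 0, X2 at 0, X4 at 0; solve each RREF row for its pivot's exponent:
  r0: exp(m) + (-3)·1 = 0 ⇒ exp(m) = 3
  r1: exp(ΔT) + (0)·1 = 0 ⇒ exp(ΔT) = 0
Π_3 = m^3 · X3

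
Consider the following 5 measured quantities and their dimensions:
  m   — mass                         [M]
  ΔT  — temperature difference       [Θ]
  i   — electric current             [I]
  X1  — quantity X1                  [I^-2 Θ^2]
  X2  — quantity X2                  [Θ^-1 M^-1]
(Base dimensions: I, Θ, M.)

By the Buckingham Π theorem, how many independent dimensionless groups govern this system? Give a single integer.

2

Dimensional matrix (I×Θ×M by m×ΔT×i×X1×X2):
  I: [ 0  0  1 -2  0]
  Θ: [ 0  1  0  2 -1]
  M: [ 1  0  0  0 -1]
Row reduction gives pivot columns m,ΔT,i; rank = 3
n=5, r=3 ⇒ 2 dimensionless groups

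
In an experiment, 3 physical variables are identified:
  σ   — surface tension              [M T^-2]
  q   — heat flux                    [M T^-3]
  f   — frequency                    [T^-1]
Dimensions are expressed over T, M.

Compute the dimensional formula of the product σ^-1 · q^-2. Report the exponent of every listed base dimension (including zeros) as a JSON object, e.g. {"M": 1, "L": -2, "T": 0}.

Exponent matrix [T,M] × [σ,q,f]:
  T: [-2 -3 -1]
  M: [ 1  1  0]
  [T]: (-1)·-2+(-2)·-3 = 8
  [M]: (-1)·1+(-2)·1 = -3
⇒ T^8 M^-3

{"T": 8, "M": -3}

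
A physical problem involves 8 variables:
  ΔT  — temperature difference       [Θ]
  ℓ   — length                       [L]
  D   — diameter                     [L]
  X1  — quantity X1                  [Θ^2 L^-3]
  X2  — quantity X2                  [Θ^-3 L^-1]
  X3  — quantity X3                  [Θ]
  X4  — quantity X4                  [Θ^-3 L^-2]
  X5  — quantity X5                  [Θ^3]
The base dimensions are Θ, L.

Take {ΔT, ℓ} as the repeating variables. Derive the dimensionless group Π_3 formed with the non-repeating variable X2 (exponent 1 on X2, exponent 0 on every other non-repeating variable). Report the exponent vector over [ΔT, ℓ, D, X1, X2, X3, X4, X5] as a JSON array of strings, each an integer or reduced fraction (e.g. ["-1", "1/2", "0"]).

["3", "1", "0", "0", "1", "0", "0", "0"]

Exponent matrix [Θ,L] × [ΔT,ℓ,D,X1,X2,X3,X4,X5]:
  Θ: [ 1  0  0  2 -3  1 -3  3]
  L: [ 0  1  1 -3 -1  0 -2  0]
Echelon form has 2 nonzero rows (pivots: ΔT,ℓ)
Pivot set = {ΔT,ℓ}, free = {D,X1,X2,X3,X4,X5}
RREF:
  r0: [   1    0    0    2   -3    1   -3    3]
  r1: [   0    1    1   -3   -1    0   -2    0]
Fix exponent of X2 at 1, D at 0, X1 at 0, X3 at 0, X4 at 0, X5 at 0; solve each RREF row for its pivot's exponent:
  r0: exp(ΔT) + (-3)·1 = 0 ⇒ exp(ΔT) = 3
  r1: exp(ℓ) + (-1)·1 = 0 ⇒ exp(ℓ) = 1
Π_3 = ΔT^3 · ℓ · X2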